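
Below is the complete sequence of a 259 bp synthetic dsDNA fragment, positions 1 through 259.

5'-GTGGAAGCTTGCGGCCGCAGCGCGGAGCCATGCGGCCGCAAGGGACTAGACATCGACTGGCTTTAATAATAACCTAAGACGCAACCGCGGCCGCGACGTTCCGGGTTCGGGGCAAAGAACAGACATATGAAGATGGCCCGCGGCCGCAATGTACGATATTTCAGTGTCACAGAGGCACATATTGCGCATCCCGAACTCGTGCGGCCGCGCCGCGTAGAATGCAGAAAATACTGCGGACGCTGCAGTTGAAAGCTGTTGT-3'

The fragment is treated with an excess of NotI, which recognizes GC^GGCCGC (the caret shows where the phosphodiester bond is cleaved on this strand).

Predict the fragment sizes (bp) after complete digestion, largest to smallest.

61, 57, 55, 53, 21, 12 bp

NotI sites (GCGGCCGC) start at positions 11, 32, 87, 140, 201.
NotI cuts after base 2 of each site, so after positions 12, 33, 88, 141, 202.
Linear molecule, 5 cuts → 6 fragments:
  1–12 → 12 bp
  13–33 → 21 bp
  34–88 → 55 bp
  89–141 → 53 bp
  142–202 → 61 bp
  203–259 → 57 bp
Sorted largest to smallest: 61, 57, 55, 53, 21, 12 bp.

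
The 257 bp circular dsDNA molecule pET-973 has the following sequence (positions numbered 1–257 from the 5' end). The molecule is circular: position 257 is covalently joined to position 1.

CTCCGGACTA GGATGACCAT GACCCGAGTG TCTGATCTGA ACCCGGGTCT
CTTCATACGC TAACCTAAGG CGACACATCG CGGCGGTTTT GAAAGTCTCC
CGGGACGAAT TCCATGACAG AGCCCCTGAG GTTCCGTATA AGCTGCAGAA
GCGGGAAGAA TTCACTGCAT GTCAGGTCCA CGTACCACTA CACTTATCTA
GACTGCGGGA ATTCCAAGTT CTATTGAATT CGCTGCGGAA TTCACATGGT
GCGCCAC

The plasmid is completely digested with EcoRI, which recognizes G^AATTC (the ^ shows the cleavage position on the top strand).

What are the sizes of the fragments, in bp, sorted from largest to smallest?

126, 51, 51, 17, 12 bp

EcoRI sites (GAATTC) start at positions 107, 158, 209, 226, 238.
EcoRI cuts after the first base of each site, so after positions 107, 158, 209, 226, 238.
Circular molecule, 5 cuts → 5 fragments:
  108–158 → 51 bp
  159–209 → 51 bp
  210–226 → 17 bp
  227–238 → 12 bp
  239–257 then 1–107 → 19 + 107 = 126 bp
Sorted largest to smallest: 126, 51, 51, 17, 12 bp.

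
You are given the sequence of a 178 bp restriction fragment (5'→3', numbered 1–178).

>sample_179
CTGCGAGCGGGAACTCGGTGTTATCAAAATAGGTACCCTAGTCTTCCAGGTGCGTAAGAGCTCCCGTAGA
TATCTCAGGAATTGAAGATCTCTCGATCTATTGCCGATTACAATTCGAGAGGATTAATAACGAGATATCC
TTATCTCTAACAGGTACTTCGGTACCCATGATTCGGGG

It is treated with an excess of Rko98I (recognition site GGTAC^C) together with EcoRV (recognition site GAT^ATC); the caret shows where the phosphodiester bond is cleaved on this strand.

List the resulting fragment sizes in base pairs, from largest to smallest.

Rko98I sites (GGTACC) start at positions 32, 161.
Rko98I cuts after base 5 of each site (before the last base), so after positions 36, 165.
EcoRV sites (GATATC) start at positions 69, 134.
EcoRV cuts after base 3 of each site, so after positions 71, 136.
Combined cut positions: 36, 71, 136, 165.
Linear molecule, 4 cuts → 5 fragments:
  1–36 → 36 bp
  37–71 → 35 bp
  72–136 → 65 bp
  137–165 → 29 bp
  166–178 → 13 bp
Sorted largest to smallest: 65, 36, 35, 29, 13 bp.

65, 36, 35, 29, 13 bp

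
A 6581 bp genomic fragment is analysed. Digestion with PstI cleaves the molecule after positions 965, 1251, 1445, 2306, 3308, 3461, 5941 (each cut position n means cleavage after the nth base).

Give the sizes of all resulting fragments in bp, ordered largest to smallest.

Linear molecule, 7 cuts → 8 fragments:
  965 − 0 = 965 bp
  1251 − 965 = 286 bp
  1445 − 1251 = 194 bp
  2306 − 1445 = 861 bp
  3308 − 2306 = 1002 bp
  3461 − 3308 = 153 bp
  5941 − 3461 = 2480 bp
  6581 − 5941 = 640 bp
Sorted largest to smallest: 2480, 1002, 965, 861, 640, 286, 194, 153 bp.

2480, 1002, 965, 861, 640, 286, 194, 153 bp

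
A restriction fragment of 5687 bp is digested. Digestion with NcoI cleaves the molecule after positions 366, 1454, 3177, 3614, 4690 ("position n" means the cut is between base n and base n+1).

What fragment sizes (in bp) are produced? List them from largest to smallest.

Linear molecule, 5 cuts → 6 fragments:
  366 − 0 = 366 bp
  1454 − 366 = 1088 bp
  3177 − 1454 = 1723 bp
  3614 − 3177 = 437 bp
  4690 − 3614 = 1076 bp
  5687 − 4690 = 997 bp
Sorted largest to smallest: 1723, 1088, 1076, 997, 437, 366 bp.

1723, 1088, 1076, 997, 437, 366 bp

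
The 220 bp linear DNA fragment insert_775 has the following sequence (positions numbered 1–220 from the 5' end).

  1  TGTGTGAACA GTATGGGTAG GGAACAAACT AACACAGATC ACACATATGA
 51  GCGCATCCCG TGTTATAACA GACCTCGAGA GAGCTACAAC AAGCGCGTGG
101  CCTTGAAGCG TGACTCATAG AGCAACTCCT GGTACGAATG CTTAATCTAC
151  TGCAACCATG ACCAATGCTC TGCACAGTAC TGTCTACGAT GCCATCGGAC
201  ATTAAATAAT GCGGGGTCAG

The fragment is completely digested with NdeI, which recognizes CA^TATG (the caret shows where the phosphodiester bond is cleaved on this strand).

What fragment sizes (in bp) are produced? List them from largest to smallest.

The NdeI site (CATATG) starts at position 44.
NdeI cuts after base 2 of each site, so after position 45.
Linear molecule, 1 cut → 2 fragments:
  1–45 → 45 bp
  46–220 → 175 bp
Sorted largest to smallest: 175, 45 bp.

175, 45 bp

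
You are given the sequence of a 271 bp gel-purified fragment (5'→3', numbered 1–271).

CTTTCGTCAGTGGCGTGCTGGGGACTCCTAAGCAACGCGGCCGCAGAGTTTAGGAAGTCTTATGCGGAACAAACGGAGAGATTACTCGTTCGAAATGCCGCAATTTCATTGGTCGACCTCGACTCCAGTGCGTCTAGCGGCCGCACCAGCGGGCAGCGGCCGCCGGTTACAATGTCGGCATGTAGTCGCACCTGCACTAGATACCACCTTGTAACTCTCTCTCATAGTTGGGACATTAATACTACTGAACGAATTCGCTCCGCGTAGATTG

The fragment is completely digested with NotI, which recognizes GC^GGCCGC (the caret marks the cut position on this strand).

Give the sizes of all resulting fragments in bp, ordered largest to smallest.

NotI sites (GCGGCCGC) start at positions 37, 137, 156.
NotI cuts after base 2 of each site, so after positions 38, 138, 157.
Linear molecule, 3 cuts → 4 fragments:
  1–38 → 38 bp
  39–138 → 100 bp
  139–157 → 19 bp
  158–271 → 114 bp
Sorted largest to smallest: 114, 100, 38, 19 bp.

114, 100, 38, 19 bp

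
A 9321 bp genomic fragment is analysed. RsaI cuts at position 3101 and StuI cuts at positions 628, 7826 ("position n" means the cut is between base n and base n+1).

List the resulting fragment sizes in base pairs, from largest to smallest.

Combined cut positions (sorted): 628, 3101, 7826.
Linear molecule, 3 cuts → 4 fragments:
  628 − 0 = 628 bp
  3101 − 628 = 2473 bp
  7826 − 3101 = 4725 bp
  9321 − 7826 = 1495 bp
Sorted largest to smallest: 4725, 2473, 1495, 628 bp.

4725, 2473, 1495, 628 bp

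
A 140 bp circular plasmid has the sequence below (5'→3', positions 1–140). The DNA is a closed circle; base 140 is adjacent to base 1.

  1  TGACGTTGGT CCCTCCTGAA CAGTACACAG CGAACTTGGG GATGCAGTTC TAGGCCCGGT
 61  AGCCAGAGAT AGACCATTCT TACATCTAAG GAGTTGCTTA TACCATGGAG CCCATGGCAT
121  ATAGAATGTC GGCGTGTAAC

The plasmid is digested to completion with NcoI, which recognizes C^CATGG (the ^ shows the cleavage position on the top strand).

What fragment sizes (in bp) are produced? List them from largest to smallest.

131, 9 bp

NcoI sites (CCATGG) start at positions 103, 112.
NcoI cuts after the first base of each site, so after positions 103, 112.
Circular molecule, 2 cuts → 2 fragments:
  104–112 → 9 bp
  113–140 then 1–103 → 28 + 103 = 131 bp
Sorted largest to smallest: 131, 9 bp.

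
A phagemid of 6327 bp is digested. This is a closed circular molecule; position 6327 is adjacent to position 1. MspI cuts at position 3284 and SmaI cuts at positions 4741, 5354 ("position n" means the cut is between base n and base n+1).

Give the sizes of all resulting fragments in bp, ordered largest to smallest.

Combined cut positions (sorted): 3284, 4741, 5354.
Circular molecule, 3 cuts → 3 fragments:
  4741 − 3284 = 1457 bp
  5354 − 4741 = 613 bp
  wrap: 6327 − 5354 + 3284 = 4257 bp
Sorted largest to smallest: 4257, 1457, 613 bp.

4257, 1457, 613 bp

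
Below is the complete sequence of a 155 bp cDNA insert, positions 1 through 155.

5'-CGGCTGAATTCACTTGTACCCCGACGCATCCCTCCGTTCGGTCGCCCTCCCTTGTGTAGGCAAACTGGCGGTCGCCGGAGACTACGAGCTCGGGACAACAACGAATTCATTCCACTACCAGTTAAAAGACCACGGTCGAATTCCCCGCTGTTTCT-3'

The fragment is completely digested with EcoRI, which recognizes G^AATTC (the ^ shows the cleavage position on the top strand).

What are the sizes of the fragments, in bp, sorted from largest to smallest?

97, 35, 17, 6 bp

EcoRI sites (GAATTC) start at positions 6, 103, 138.
EcoRI cuts after the first base of each site, so after positions 6, 103, 138.
Linear molecule, 3 cuts → 4 fragments:
  1–6 → 6 bp
  7–103 → 97 bp
  104–138 → 35 bp
  139–155 → 17 bp
Sorted largest to smallest: 97, 35, 17, 6 bp.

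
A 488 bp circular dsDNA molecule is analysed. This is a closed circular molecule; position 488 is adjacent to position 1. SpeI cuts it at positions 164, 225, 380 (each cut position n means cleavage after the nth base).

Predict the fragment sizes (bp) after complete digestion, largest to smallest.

272, 155, 61 bp

Circular molecule, 3 cuts → 3 fragments:
  225 − 164 = 61 bp
  380 − 225 = 155 bp
  wrap: 488 − 380 + 164 = 272 bp
Sorted largest to smallest: 272, 155, 61 bp.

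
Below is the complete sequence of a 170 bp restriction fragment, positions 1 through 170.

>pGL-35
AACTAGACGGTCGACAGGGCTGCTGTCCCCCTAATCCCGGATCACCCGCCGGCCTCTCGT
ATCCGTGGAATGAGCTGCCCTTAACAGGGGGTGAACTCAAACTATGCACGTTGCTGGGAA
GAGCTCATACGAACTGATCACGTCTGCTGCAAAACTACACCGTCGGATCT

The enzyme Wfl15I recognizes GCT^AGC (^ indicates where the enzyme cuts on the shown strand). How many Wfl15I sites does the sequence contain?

No occurrence of GCTAGC is present in the sequence.
Wfl15I does not cut: 0 sites.

0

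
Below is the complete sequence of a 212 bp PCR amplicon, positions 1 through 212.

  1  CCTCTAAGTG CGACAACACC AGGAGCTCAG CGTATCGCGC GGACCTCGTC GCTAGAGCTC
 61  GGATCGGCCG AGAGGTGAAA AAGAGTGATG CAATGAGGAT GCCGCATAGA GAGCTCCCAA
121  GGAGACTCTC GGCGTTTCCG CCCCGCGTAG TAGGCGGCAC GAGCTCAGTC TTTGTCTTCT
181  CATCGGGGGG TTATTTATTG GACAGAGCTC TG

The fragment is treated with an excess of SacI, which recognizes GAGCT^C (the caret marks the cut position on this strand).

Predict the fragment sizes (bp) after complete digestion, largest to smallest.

56, 50, 44, 32, 27, 3 bp

SacI sites (GAGCTC) start at positions 23, 55, 111, 161, 205.
SacI cuts after base 5 of each site (before the last base), so after positions 27, 59, 115, 165, 209.
Linear molecule, 5 cuts → 6 fragments:
  1–27 → 27 bp
  28–59 → 32 bp
  60–115 → 56 bp
  116–165 → 50 bp
  166–209 → 44 bp
  210–212 → 3 bp
Sorted largest to smallest: 56, 50, 44, 32, 27, 3 bp.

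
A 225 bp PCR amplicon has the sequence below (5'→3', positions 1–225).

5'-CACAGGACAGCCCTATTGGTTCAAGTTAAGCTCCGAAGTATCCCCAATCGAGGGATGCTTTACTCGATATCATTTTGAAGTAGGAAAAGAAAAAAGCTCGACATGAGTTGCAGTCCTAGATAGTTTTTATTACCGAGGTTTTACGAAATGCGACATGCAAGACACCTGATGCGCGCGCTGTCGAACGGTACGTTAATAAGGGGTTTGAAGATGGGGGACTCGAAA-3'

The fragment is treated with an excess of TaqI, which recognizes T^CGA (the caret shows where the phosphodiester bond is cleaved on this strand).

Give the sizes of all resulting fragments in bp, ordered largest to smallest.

TaqI sites (TCGA) start at positions 48, 64, 98, 181, 220.
TaqI cuts after the first base of each site, so after positions 48, 64, 98, 181, 220.
Linear molecule, 5 cuts → 6 fragments:
  1–48 → 48 bp
  49–64 → 16 bp
  65–98 → 34 bp
  99–181 → 83 bp
  182–220 → 39 bp
  221–225 → 5 bp
Sorted largest to smallest: 83, 48, 39, 34, 16, 5 bp.

83, 48, 39, 34, 16, 5 bp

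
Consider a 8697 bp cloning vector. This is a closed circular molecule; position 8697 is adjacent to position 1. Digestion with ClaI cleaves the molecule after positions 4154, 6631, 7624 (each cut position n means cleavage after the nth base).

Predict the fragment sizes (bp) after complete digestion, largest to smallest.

5227, 2477, 993 bp

Circular molecule, 3 cuts → 3 fragments:
  6631 − 4154 = 2477 bp
  7624 − 6631 = 993 bp
  wrap: 8697 − 7624 + 4154 = 5227 bp
Sorted largest to smallest: 5227, 2477, 993 bp.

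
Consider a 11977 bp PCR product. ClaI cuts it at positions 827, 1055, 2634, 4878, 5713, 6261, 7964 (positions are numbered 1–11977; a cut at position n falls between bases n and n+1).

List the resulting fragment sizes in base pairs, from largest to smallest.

Linear molecule, 7 cuts → 8 fragments:
  827 − 0 = 827 bp
  1055 − 827 = 228 bp
  2634 − 1055 = 1579 bp
  4878 − 2634 = 2244 bp
  5713 − 4878 = 835 bp
  6261 − 5713 = 548 bp
  7964 − 6261 = 1703 bp
  11977 − 7964 = 4013 bp
Sorted largest to smallest: 4013, 2244, 1703, 1579, 835, 827, 548, 228 bp.

4013, 2244, 1703, 1579, 835, 827, 548, 228 bp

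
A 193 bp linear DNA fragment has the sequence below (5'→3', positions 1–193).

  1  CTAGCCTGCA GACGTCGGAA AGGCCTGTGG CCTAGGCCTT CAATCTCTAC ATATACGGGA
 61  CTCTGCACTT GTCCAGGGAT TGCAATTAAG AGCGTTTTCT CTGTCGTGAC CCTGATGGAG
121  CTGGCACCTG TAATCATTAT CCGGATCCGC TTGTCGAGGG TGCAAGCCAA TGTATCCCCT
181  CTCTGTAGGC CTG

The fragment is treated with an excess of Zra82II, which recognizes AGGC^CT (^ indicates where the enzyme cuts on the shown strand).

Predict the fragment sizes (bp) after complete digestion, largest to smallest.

Zra82II sites (AGGCCT) start at positions 21, 34, 187.
Zra82II cuts after base 4 of each site, so after positions 24, 37, 190.
Linear molecule, 3 cuts → 4 fragments:
  1–24 → 24 bp
  25–37 → 13 bp
  38–190 → 153 bp
  191–193 → 3 bp
Sorted largest to smallest: 153, 24, 13, 3 bp.

153, 24, 13, 3 bp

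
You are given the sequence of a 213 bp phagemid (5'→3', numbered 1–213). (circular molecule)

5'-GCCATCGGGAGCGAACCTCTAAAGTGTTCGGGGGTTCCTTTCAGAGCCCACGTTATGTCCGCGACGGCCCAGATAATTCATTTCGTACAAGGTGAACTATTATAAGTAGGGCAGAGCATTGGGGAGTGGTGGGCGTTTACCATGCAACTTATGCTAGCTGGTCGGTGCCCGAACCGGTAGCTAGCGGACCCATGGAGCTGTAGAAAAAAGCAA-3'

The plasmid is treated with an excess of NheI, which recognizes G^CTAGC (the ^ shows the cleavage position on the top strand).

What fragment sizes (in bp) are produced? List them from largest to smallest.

NheI sites (GCTAGC) start at positions 153, 180.
NheI cuts after the first base of each site, so after positions 153, 180.
Circular molecule, 2 cuts → 2 fragments:
  154–180 → 27 bp
  181–213 then 1–153 → 33 + 153 = 186 bp
Sorted largest to smallest: 186, 27 bp.

186, 27 bp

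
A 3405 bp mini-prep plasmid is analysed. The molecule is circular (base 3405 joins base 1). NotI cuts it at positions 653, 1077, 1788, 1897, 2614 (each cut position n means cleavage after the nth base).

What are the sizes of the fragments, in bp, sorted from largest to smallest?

Circular molecule, 5 cuts → 5 fragments:
  1077 − 653 = 424 bp
  1788 − 1077 = 711 bp
  1897 − 1788 = 109 bp
  2614 − 1897 = 717 bp
  wrap: 3405 − 2614 + 653 = 1444 bp
Sorted largest to smallest: 1444, 717, 711, 424, 109 bp.

1444, 717, 711, 424, 109 bp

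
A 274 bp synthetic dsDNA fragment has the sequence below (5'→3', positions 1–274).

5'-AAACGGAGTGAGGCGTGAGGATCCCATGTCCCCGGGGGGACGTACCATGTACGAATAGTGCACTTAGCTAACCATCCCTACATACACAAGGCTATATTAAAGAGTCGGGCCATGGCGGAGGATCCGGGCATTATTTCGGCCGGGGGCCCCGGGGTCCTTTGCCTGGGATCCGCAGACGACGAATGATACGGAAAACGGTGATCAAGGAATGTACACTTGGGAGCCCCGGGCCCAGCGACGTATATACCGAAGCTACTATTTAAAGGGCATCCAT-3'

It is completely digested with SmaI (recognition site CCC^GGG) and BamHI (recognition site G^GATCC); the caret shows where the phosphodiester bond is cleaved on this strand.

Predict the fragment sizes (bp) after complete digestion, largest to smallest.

SmaI sites (CCCGGG) start at positions 31, 148, 225.
SmaI cuts after base 3 of each site, so after positions 33, 150, 227.
BamHI sites (GGATCC) start at positions 19, 120, 166.
BamHI cuts after the first base of each site, so after positions 19, 120, 166.
Combined cut positions: 19, 33, 120, 150, 166, 227.
Linear molecule, 6 cuts → 7 fragments:
  1–19 → 19 bp
  20–33 → 14 bp
  34–120 → 87 bp
  121–150 → 30 bp
  151–166 → 16 bp
  167–227 → 61 bp
  228–274 → 47 bp
Sorted largest to smallest: 87, 61, 47, 30, 19, 16, 14 bp.

87, 61, 47, 30, 19, 16, 14 bp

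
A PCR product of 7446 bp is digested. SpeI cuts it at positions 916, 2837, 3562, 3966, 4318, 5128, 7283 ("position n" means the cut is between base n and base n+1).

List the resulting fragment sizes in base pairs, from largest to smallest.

2155, 1921, 916, 810, 725, 404, 352, 163 bp

Linear molecule, 7 cuts → 8 fragments:
  916 − 0 = 916 bp
  2837 − 916 = 1921 bp
  3562 − 2837 = 725 bp
  3966 − 3562 = 404 bp
  4318 − 3966 = 352 bp
  5128 − 4318 = 810 bp
  7283 − 5128 = 2155 bp
  7446 − 7283 = 163 bp
Sorted largest to smallest: 2155, 1921, 916, 810, 725, 404, 352, 163 bp.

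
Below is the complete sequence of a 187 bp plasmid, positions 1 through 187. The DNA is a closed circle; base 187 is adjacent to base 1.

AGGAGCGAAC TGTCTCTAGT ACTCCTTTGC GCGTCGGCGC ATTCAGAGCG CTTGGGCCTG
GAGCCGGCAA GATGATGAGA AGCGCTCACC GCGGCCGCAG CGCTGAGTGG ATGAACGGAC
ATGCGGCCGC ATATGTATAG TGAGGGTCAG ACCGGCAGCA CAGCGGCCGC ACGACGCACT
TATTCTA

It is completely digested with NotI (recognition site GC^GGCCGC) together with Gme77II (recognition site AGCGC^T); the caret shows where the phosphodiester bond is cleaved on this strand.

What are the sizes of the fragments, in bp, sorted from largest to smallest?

NotI sites (GCGGCCGC) start at positions 91, 123, 163.
NotI cuts after base 2 of each site, so after positions 92, 124, 164.
Gme77II sites (AGCGCT) start at positions 47, 81, 99.
Gme77II cuts after base 5 of each site (before the last base), so after positions 51, 85, 103.
Combined cut positions: 51, 85, 92, 103, 124, 164.
Circular molecule, 6 cuts → 6 fragments:
  52–85 → 34 bp
  86–92 → 7 bp
  93–103 → 11 bp
  104–124 → 21 bp
  125–164 → 40 bp
  165–187 then 1–51 → 23 + 51 = 74 bp
Sorted largest to smallest: 74, 40, 34, 21, 11, 7 bp.

74, 40, 34, 21, 11, 7 bp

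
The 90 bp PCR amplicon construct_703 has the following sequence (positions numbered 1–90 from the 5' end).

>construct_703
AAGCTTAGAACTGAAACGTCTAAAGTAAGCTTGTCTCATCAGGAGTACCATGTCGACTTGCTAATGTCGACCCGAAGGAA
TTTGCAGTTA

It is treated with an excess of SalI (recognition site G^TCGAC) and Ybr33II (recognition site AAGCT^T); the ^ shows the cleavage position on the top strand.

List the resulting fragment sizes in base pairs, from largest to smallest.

SalI sites (GTCGAC) start at positions 52, 66.
SalI cuts after the first base of each site, so after positions 52, 66.
Ybr33II sites (AAGCTT) start at positions 1, 27.
Ybr33II cuts after base 5 of each site (before the last base), so after positions 5, 31.
Combined cut positions: 5, 31, 52, 66.
Linear molecule, 4 cuts → 5 fragments:
  1–5 → 5 bp
  6–31 → 26 bp
  32–52 → 21 bp
  53–66 → 14 bp
  67–90 → 24 bp
Sorted largest to smallest: 26, 24, 21, 14, 5 bp.

26, 24, 21, 14, 5 bp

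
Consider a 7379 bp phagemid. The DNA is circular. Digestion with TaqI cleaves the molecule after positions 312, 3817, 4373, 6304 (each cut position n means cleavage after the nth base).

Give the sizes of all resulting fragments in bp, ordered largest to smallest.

3505, 1931, 1387, 556 bp

Circular molecule, 4 cuts → 4 fragments:
  3817 − 312 = 3505 bp
  4373 − 3817 = 556 bp
  6304 − 4373 = 1931 bp
  wrap: 7379 − 6304 + 312 = 1387 bp
Sorted largest to smallest: 3505, 1931, 1387, 556 bp.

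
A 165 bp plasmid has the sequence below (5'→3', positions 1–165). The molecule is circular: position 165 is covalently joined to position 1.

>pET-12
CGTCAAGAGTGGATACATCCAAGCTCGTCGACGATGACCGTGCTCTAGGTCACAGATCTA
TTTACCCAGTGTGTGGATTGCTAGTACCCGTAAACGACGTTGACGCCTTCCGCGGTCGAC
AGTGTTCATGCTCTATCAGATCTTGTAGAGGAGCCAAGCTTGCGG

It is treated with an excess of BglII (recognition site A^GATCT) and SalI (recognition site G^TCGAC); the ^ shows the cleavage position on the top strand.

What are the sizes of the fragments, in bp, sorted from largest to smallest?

BglII sites (AGATCT) start at positions 54, 138.
BglII cuts after the first base of each site, so after positions 54, 138.
SalI sites (GTCGAC) start at positions 27, 115.
SalI cuts after the first base of each site, so after positions 27, 115.
Combined cut positions: 27, 54, 115, 138.
Circular molecule, 4 cuts → 4 fragments:
  28–54 → 27 bp
  55–115 → 61 bp
  116–138 → 23 bp
  139–165 then 1–27 → 27 + 27 = 54 bp
Sorted largest to smallest: 61, 54, 27, 23 bp.

61, 54, 27, 23 bp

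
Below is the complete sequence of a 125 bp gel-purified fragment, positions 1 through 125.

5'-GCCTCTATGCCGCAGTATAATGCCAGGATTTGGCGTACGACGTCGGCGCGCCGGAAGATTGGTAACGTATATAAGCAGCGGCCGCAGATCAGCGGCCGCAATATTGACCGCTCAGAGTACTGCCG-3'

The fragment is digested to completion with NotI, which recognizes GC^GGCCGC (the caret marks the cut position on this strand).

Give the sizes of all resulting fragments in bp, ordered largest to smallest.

79, 32, 14 bp

NotI sites (GCGGCCGC) start at positions 78, 92.
NotI cuts after base 2 of each site, so after positions 79, 93.
Linear molecule, 2 cuts → 3 fragments:
  1–79 → 79 bp
  80–93 → 14 bp
  94–125 → 32 bp
Sorted largest to smallest: 79, 32, 14 bp.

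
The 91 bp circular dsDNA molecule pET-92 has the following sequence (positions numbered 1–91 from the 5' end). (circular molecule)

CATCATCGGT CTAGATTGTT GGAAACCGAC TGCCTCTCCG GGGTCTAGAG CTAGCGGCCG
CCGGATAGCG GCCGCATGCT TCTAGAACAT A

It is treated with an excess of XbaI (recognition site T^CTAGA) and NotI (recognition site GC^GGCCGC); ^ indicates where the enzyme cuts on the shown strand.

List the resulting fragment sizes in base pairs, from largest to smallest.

XbaI sites (TCTAGA) start at positions 10, 44, 81.
XbaI cuts after the first base of each site, so after positions 10, 44, 81.
NotI sites (GCGGCCGC) start at positions 54, 68.
NotI cuts after base 2 of each site, so after positions 55, 69.
Combined cut positions: 10, 44, 55, 69, 81.
Circular molecule, 5 cuts → 5 fragments:
  11–44 → 34 bp
  45–55 → 11 bp
  56–69 → 14 bp
  70–81 → 12 bp
  82–91 then 1–10 → 10 + 10 = 20 bp
Sorted largest to smallest: 34, 20, 14, 12, 11 bp.

34, 20, 14, 12, 11 bp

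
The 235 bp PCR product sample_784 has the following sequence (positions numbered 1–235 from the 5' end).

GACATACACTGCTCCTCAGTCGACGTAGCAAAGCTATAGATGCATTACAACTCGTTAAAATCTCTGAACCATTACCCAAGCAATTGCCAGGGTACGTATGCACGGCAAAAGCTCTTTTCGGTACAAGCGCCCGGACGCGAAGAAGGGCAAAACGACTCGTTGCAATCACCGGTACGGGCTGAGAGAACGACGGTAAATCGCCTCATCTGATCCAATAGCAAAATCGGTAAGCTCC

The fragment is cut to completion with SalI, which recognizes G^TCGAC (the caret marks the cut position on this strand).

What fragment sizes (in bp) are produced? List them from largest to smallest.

The SalI site (GTCGAC) starts at position 19.
SalI cuts after the first base of each site, so after position 19.
Linear molecule, 1 cut → 2 fragments:
  1–19 → 19 bp
  20–235 → 216 bp
Sorted largest to smallest: 216, 19 bp.

216, 19 bp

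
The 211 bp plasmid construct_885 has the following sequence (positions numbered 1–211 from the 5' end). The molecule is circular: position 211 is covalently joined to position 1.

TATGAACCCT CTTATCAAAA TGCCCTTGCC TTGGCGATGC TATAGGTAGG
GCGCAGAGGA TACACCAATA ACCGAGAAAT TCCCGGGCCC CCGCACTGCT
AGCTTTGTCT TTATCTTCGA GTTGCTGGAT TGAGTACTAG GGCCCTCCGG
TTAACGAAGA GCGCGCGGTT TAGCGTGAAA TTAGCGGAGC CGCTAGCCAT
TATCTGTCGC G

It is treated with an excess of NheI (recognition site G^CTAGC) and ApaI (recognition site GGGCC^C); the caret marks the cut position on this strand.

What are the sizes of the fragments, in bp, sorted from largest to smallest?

108, 48, 46, 9 bp

NheI sites (GCTAGC) start at positions 98, 192.
NheI cuts after the first base of each site, so after positions 98, 192.
ApaI sites (GGGCCC) start at positions 85, 140.
ApaI cuts after base 5 of each site (before the last base), so after positions 89, 144.
Combined cut positions: 89, 98, 144, 192.
Circular molecule, 4 cuts → 4 fragments:
  90–98 → 9 bp
  99–144 → 46 bp
  145–192 → 48 bp
  193–211 then 1–89 → 19 + 89 = 108 bp
Sorted largest to smallest: 108, 48, 46, 9 bp.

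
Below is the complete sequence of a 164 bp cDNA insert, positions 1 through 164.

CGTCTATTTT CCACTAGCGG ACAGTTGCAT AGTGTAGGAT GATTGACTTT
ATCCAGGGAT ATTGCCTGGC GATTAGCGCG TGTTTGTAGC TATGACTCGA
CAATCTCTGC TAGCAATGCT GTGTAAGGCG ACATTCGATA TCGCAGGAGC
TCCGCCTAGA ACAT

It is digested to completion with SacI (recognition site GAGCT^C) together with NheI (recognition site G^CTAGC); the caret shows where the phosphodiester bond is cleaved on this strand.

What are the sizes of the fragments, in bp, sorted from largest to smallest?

The SacI site (GAGCTC) starts at position 147.
SacI cuts after base 5 of each site (before the last base), so after position 151.
The NheI site (GCTAGC) starts at position 109.
NheI cuts after the first base of each site, so after position 109.
Combined cut positions: 109, 151.
Linear molecule, 2 cuts → 3 fragments:
  1–109 → 109 bp
  110–151 → 42 bp
  152–164 → 13 bp
Sorted largest to smallest: 109, 42, 13 bp.

109, 42, 13 bp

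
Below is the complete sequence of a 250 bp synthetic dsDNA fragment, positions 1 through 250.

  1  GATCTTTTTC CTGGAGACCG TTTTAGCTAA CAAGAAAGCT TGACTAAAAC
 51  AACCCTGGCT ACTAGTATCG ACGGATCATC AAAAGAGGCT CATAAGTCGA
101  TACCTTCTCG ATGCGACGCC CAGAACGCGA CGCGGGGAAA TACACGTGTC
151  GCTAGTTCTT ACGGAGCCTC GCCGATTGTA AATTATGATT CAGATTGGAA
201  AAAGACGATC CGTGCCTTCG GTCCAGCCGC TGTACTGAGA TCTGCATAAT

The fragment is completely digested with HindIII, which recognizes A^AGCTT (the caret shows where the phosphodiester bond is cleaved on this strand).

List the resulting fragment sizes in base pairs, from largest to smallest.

214, 36 bp

The HindIII site (AAGCTT) starts at position 36.
HindIII cuts after the first base of each site, so after position 36.
Linear molecule, 1 cut → 2 fragments:
  1–36 → 36 bp
  37–250 → 214 bp
Sorted largest to smallest: 214, 36 bp.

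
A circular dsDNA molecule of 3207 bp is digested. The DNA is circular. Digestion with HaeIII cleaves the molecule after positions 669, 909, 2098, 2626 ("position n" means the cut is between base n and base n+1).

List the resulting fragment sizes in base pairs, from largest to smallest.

Circular molecule, 4 cuts → 4 fragments:
  909 − 669 = 240 bp
  2098 − 909 = 1189 bp
  2626 − 2098 = 528 bp
  wrap: 3207 − 2626 + 669 = 1250 bp
Sorted largest to smallest: 1250, 1189, 528, 240 bp.

1250, 1189, 528, 240 bp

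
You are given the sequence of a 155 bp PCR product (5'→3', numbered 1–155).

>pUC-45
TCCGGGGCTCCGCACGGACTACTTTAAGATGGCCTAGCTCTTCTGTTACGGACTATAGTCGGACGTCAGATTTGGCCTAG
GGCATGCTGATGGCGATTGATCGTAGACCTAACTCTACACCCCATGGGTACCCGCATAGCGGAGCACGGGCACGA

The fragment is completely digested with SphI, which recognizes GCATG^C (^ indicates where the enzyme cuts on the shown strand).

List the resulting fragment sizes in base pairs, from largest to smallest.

86, 69 bp

The SphI site (GCATGC) starts at position 82.
SphI cuts after base 5 of each site (before the last base), so after position 86.
Linear molecule, 1 cut → 2 fragments:
  1–86 → 86 bp
  87–155 → 69 bp
Sorted largest to smallest: 86, 69 bp.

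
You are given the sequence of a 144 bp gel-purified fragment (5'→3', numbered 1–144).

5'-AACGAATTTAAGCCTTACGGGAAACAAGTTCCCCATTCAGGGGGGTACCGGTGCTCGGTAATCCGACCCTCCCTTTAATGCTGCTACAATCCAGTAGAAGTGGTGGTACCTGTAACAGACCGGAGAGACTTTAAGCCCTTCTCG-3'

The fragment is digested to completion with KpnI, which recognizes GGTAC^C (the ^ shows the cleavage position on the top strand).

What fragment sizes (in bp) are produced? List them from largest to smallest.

61, 48, 35 bp

KpnI sites (GGTACC) start at positions 44, 105.
KpnI cuts after base 5 of each site (before the last base), so after positions 48, 109.
Linear molecule, 2 cuts → 3 fragments:
  1–48 → 48 bp
  49–109 → 61 bp
  110–144 → 35 bp
Sorted largest to smallest: 61, 48, 35 bp.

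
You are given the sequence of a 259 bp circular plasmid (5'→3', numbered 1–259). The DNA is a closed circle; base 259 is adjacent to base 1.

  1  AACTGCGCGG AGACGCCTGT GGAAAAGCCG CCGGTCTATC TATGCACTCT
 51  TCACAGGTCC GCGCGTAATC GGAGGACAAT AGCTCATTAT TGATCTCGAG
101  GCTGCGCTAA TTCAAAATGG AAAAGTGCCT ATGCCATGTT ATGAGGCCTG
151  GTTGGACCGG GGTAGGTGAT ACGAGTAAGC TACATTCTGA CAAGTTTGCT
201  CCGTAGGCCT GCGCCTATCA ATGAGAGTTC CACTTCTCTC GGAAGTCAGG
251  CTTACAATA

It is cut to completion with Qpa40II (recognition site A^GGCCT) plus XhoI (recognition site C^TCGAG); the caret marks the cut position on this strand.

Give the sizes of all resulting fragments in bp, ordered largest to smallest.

Qpa40II sites (AGGCCT) start at positions 144, 205.
Qpa40II cuts after the first base of each site, so after positions 144, 205.
The XhoI site (CTCGAG) starts at position 95.
XhoI cuts after the first base of each site, so after position 95.
Combined cut positions: 95, 144, 205.
Circular molecule, 3 cuts → 3 fragments:
  96–144 → 49 bp
  145–205 → 61 bp
  206–259 then 1–95 → 54 + 95 = 149 bp
Sorted largest to smallest: 149, 61, 49 bp.

149, 61, 49 bp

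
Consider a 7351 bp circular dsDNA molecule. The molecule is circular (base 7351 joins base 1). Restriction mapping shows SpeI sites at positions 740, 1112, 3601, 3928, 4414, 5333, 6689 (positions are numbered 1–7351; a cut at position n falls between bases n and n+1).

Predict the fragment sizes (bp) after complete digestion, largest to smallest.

Circular molecule, 7 cuts → 7 fragments:
  1112 − 740 = 372 bp
  3601 − 1112 = 2489 bp
  3928 − 3601 = 327 bp
  4414 − 3928 = 486 bp
  5333 − 4414 = 919 bp
  6689 − 5333 = 1356 bp
  wrap: 7351 − 6689 + 740 = 1402 bp
Sorted largest to smallest: 2489, 1402, 1356, 919, 486, 372, 327 bp.

2489, 1402, 1356, 919, 486, 372, 327 bp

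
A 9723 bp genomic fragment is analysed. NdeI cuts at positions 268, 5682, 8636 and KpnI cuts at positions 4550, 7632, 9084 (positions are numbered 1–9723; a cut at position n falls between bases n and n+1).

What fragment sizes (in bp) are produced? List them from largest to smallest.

Combined cut positions (sorted): 268, 4550, 5682, 7632, 8636, 9084.
Linear molecule, 6 cuts → 7 fragments:
  268 − 0 = 268 bp
  4550 − 268 = 4282 bp
  5682 − 4550 = 1132 bp
  7632 − 5682 = 1950 bp
  8636 − 7632 = 1004 bp
  9084 − 8636 = 448 bp
  9723 − 9084 = 639 bp
Sorted largest to smallest: 4282, 1950, 1132, 1004, 639, 448, 268 bp.

4282, 1950, 1132, 1004, 639, 448, 268 bp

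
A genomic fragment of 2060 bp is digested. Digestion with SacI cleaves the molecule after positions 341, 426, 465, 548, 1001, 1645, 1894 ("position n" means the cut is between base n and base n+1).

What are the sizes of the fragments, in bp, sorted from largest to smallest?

644, 453, 341, 249, 166, 85, 83, 39 bp

Linear molecule, 7 cuts → 8 fragments:
  341 − 0 = 341 bp
  426 − 341 = 85 bp
  465 − 426 = 39 bp
  548 − 465 = 83 bp
  1001 − 548 = 453 bp
  1645 − 1001 = 644 bp
  1894 − 1645 = 249 bp
  2060 − 1894 = 166 bp
Sorted largest to smallest: 644, 453, 341, 249, 166, 85, 83, 39 bp.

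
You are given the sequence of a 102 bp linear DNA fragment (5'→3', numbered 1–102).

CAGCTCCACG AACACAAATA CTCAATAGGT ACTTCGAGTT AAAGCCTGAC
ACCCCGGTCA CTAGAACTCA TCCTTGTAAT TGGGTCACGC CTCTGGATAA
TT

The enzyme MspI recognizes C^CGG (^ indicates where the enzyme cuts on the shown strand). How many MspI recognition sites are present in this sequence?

CCGG occurs starting at position 54.
MspI cuts at 1 site.

1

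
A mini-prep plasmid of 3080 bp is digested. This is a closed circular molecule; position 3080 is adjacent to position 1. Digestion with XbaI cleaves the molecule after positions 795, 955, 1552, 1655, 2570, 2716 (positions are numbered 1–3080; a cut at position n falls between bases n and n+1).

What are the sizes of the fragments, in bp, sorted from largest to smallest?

1159, 915, 597, 160, 146, 103 bp

Circular molecule, 6 cuts → 6 fragments:
  955 − 795 = 160 bp
  1552 − 955 = 597 bp
  1655 − 1552 = 103 bp
  2570 − 1655 = 915 bp
  2716 − 2570 = 146 bp
  wrap: 3080 − 2716 + 795 = 1159 bp
Sorted largest to smallest: 1159, 915, 597, 160, 146, 103 bp.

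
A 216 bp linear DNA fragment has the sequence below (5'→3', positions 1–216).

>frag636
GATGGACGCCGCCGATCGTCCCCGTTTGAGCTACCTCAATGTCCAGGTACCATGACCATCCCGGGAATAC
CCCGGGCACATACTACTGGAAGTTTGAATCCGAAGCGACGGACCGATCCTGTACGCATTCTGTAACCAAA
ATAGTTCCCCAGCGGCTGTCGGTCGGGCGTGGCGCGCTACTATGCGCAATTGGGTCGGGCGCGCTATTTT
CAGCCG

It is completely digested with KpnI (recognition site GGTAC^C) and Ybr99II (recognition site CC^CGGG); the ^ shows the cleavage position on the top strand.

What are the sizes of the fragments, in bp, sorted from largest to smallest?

144, 50, 11, 11 bp

The KpnI site (GGTACC) starts at position 46.
KpnI cuts after base 5 of each site (before the last base), so after position 50.
Ybr99II sites (CCCGGG) start at positions 60, 71.
Ybr99II cuts after base 2 of each site, so after positions 61, 72.
Combined cut positions: 50, 61, 72.
Linear molecule, 3 cuts → 4 fragments:
  1–50 → 50 bp
  51–61 → 11 bp
  62–72 → 11 bp
  73–216 → 144 bp
Sorted largest to smallest: 144, 50, 11, 11 bp.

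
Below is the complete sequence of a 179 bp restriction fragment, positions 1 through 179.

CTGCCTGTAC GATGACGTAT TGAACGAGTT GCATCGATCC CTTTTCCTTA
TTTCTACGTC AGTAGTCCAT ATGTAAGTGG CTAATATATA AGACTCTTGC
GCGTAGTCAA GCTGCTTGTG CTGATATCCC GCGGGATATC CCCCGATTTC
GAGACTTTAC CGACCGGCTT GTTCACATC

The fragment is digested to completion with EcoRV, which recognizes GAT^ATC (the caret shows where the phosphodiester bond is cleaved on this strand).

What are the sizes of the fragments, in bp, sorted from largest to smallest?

EcoRV sites (GATATC) start at positions 123, 135.
EcoRV cuts after base 3 of each site, so after positions 125, 137.
Linear molecule, 2 cuts → 3 fragments:
  1–125 → 125 bp
  126–137 → 12 bp
  138–179 → 42 bp
Sorted largest to smallest: 125, 42, 12 bp.

125, 42, 12 bp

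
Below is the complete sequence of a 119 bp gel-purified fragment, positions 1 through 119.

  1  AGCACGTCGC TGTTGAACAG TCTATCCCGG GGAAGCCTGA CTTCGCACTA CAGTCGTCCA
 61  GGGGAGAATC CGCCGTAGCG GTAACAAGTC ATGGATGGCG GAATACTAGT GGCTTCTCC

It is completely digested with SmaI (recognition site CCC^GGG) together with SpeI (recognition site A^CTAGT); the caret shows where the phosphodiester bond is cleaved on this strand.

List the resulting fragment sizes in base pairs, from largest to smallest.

The SmaI site (CCCGGG) starts at position 26.
SmaI cuts after base 3 of each site, so after position 28.
The SpeI site (ACTAGT) starts at position 105.
SpeI cuts after the first base of each site, so after position 105.
Combined cut positions: 28, 105.
Linear molecule, 2 cuts → 3 fragments:
  1–28 → 28 bp
  29–105 → 77 bp
  106–119 → 14 bp
Sorted largest to smallest: 77, 28, 14 bp.

77, 28, 14 bp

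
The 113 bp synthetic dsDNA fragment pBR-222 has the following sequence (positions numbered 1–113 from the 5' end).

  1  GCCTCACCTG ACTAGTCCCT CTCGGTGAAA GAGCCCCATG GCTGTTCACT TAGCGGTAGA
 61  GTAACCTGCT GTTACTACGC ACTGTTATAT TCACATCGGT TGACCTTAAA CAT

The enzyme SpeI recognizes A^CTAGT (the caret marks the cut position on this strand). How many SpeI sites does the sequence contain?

1

ACTAGT occurs starting at position 11.
SpeI cuts at 1 site.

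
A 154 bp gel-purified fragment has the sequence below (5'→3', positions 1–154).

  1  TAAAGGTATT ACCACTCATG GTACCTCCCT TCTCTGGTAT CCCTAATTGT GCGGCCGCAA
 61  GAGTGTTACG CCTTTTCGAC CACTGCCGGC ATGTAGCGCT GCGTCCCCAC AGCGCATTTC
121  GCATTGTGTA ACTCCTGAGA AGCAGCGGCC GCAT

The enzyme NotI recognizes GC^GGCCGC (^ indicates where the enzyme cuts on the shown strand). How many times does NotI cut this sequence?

2

GCGGCCGC occurs starting at positions 51, 145.
NotI cuts at 2 sites.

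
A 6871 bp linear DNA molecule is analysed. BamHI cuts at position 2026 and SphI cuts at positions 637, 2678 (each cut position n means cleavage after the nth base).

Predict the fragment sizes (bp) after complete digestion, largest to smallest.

Combined cut positions (sorted): 637, 2026, 2678.
Linear molecule, 3 cuts → 4 fragments:
  637 − 0 = 637 bp
  2026 − 637 = 1389 bp
  2678 − 2026 = 652 bp
  6871 − 2678 = 4193 bp
Sorted largest to smallest: 4193, 1389, 652, 637 bp.

4193, 1389, 652, 637 bp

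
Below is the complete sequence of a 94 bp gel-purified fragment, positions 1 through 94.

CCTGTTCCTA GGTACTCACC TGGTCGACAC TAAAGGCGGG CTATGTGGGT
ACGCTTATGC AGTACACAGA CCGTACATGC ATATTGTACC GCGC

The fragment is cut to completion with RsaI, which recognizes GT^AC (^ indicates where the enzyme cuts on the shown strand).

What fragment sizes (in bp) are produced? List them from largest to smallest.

RsaI sites (GTAC) start at positions 12, 49, 62, 73, 86.
RsaI cuts after base 2 of each site, so after positions 13, 50, 63, 74, 87.
Linear molecule, 5 cuts → 6 fragments:
  1–13 → 13 bp
  14–50 → 37 bp
  51–63 → 13 bp
  64–74 → 11 bp
  75–87 → 13 bp
  88–94 → 7 bp
Sorted largest to smallest: 37, 13, 13, 13, 11, 7 bp.

37, 13, 13, 13, 11, 7 bp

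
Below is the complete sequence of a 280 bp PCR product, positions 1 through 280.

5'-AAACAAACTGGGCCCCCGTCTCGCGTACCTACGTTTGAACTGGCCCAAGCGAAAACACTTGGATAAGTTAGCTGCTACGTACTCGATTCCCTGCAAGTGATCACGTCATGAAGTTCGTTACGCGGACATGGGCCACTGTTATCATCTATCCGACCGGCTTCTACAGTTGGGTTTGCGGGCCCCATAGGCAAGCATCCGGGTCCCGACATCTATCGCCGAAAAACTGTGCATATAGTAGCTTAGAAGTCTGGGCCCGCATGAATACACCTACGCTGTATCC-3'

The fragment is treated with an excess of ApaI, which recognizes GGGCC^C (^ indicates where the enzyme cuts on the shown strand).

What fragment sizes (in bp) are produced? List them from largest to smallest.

ApaI sites (GGGCCC) start at positions 10, 177, 250.
ApaI cuts after base 5 of each site (before the last base), so after positions 14, 181, 254.
Linear molecule, 3 cuts → 4 fragments:
  1–14 → 14 bp
  15–181 → 167 bp
  182–254 → 73 bp
  255–280 → 26 bp
Sorted largest to smallest: 167, 73, 26, 14 bp.

167, 73, 26, 14 bp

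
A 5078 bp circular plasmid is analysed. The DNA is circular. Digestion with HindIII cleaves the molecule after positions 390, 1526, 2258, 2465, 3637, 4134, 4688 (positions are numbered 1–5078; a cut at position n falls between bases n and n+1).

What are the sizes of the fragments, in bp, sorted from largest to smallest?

Circular molecule, 7 cuts → 7 fragments:
  1526 − 390 = 1136 bp
  2258 − 1526 = 732 bp
  2465 − 2258 = 207 bp
  3637 − 2465 = 1172 bp
  4134 − 3637 = 497 bp
  4688 − 4134 = 554 bp
  wrap: 5078 − 4688 + 390 = 780 bp
Sorted largest to smallest: 1172, 1136, 780, 732, 554, 497, 207 bp.

1172, 1136, 780, 732, 554, 497, 207 bp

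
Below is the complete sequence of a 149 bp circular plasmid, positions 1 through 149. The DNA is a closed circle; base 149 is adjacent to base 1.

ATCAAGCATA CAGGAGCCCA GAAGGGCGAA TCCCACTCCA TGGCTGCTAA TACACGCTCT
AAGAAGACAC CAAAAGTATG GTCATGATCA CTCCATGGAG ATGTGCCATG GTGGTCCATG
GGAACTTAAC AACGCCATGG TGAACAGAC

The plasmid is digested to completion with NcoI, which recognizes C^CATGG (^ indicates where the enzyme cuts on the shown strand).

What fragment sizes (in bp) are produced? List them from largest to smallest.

55, 52, 19, 13, 10 bp

NcoI sites (CCATGG) start at positions 38, 93, 106, 116, 135.
NcoI cuts after the first base of each site, so after positions 38, 93, 106, 116, 135.
Circular molecule, 5 cuts → 5 fragments:
  39–93 → 55 bp
  94–106 → 13 bp
  107–116 → 10 bp
  117–135 → 19 bp
  136–149 then 1–38 → 14 + 38 = 52 bp
Sorted largest to smallest: 55, 52, 19, 13, 10 bp.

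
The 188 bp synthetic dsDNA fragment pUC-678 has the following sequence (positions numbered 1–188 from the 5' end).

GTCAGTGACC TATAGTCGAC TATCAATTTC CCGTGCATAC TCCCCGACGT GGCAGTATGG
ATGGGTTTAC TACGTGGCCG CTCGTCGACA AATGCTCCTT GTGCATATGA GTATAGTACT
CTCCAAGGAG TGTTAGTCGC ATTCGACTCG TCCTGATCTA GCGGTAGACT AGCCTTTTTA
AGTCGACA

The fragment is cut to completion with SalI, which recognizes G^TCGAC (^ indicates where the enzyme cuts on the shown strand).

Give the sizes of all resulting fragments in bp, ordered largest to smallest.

SalI sites (GTCGAC) start at positions 15, 84, 182.
SalI cuts after the first base of each site, so after positions 15, 84, 182.
Linear molecule, 3 cuts → 4 fragments:
  1–15 → 15 bp
  16–84 → 69 bp
  85–182 → 98 bp
  183–188 → 6 bp
Sorted largest to smallest: 98, 69, 15, 6 bp.

98, 69, 15, 6 bp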